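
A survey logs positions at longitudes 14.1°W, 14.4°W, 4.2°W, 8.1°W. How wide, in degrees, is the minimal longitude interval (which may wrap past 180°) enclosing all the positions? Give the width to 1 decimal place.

Sort the longitudes: -14.4°, -14.1°, -8.1°, -4.2°.
Eastward gaps between consecutive values (wrapping around): 0.3°, 6.0°, 3.9°, 349.8°.
Largest gap = 349.8° ⇒ minimal covering band is its complement: 360° − 349.8° = 10.2°.
Band runs from -14.4° eastward to -4.2°.

10.2°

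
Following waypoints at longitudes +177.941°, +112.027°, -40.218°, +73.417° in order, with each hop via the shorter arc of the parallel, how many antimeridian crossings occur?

Leg 1: +177.941° → +112.027°, shortest Δλ = -65.914° (west) — does not cross 180°.
Leg 2: +112.027° → -40.218°, shortest Δλ = -152.245° (west) — does not cross 180°.
Leg 3: -40.218° → +73.417°, shortest Δλ = 113.635° (east) — does not cross 180°.
Total crossings: 0.

0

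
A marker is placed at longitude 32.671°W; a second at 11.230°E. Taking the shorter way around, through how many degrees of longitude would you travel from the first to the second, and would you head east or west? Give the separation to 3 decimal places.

43.901° east

Raw difference: 11.230 − -32.671 = 43.901°.
Normalise into (−180°, 180°]: 43.901° stays 43.901°.
Positive ⇒ the second point lies to the east; separation 43.901°.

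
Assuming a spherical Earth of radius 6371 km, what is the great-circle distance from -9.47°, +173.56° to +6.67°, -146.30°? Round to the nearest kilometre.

Δλ = -146.30 − 173.56 = -319.86°; wrapped into (−180°, 180°]: 40.14°.
Δφ = 6.67 − -9.47 = 16.14°.
a = sin²(Δφ/2) + cos φ₁ · cos φ₂ · sin²(Δλ/2) = 0.135080.
c = 2·atan2(√a, √(1−a)) = 0.75271 rad → d = 6371·c ≈ 4795.51 km.

4796 km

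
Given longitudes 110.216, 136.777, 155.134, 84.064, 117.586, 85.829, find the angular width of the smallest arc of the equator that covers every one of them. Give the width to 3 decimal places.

Sort the longitudes: +84.064°, +85.829°, +110.216°, +117.586°, +136.777°, +155.134°.
Eastward gaps between consecutive values (wrapping around): 1.765°, 24.387°, 7.370°, 19.191°, 18.357°, 288.930°.
Largest gap = 288.930° ⇒ minimal covering band is its complement: 360° − 288.930° = 71.070°.
Band runs from +84.064° eastward to +155.134°.

71.070°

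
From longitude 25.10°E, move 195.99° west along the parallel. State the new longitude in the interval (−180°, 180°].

Start at +25.10°; shift −195.99° → -170.89°.
-170.89° already lies in (−180°, 180°].

170.89°W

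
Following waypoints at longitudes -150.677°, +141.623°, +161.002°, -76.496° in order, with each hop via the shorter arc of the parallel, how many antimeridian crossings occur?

2

Leg 1: -150.677° → +141.623°, shortest Δλ = -67.7° (west) — crosses 180°.
Leg 2: +141.623° → +161.002°, shortest Δλ = 19.379° (east) — does not cross 180°.
Leg 3: +161.002° → -76.496°, shortest Δλ = 122.502° (east) — crosses 180°.
Total crossings: 2.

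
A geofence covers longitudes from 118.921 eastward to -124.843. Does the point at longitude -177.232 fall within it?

Band width going east from +118.921° to -124.843°: ((-124.843 − 118.921) mod 360) = 116.236°.
Offset of -177.232° east of the west edge: ((-177.232 − 118.921) mod 360) = 63.847°.
63.847° ≤ 116.236° ⇒ inside.

Yes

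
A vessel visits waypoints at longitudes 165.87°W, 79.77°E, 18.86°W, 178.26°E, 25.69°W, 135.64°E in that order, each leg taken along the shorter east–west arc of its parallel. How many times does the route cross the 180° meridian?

Leg 1: -165.87° → +79.77°, shortest Δλ = -114.36° (west) — crosses 180°.
Leg 2: +79.77° → -18.86°, shortest Δλ = -98.63° (west) — does not cross 180°.
Leg 3: -18.86° → +178.26°, shortest Δλ = -162.88° (west) — crosses 180°.
Leg 4: +178.26° → -25.69°, shortest Δλ = 156.05° (east) — crosses 180°.
Leg 5: -25.69° → +135.64°, shortest Δλ = 161.33° (east) — does not cross 180°.
Total crossings: 3.

3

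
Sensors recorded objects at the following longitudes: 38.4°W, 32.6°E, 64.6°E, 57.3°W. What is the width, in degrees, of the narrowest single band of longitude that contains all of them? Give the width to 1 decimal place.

121.9°

Sort the longitudes: -57.3°, -38.4°, +32.6°, +64.6°.
Eastward gaps between consecutive values (wrapping around): 18.9°, 71.0°, 32.0°, 238.1°.
Largest gap = 238.1° ⇒ minimal covering band is its complement: 360° − 238.1° = 121.9°.
Band runs from -57.3° eastward to +64.6°.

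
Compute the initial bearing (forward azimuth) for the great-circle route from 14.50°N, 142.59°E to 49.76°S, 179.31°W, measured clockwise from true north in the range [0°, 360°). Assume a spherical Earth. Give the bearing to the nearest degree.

155°

Δλ = -179.31 − 142.59 = -321.90°; wrapped into (−180°, 180°]: 38.10°.
θ = atan2( sin Δλ · cos φ₂ , cos φ₁ · sin φ₂ − sin φ₁ · cos φ₂ · cos Δλ )
  = atan2(0.39860, -0.86631) = 155.292° → normalised to [0°, 360°): 155.292°.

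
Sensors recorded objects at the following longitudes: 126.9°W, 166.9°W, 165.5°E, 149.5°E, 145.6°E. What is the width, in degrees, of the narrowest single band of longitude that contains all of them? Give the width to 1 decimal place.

87.5°

Sort the longitudes: -166.9°, -126.9°, +145.6°, +149.5°, +165.5°.
Eastward gaps between consecutive values (wrapping around): 40.0°, 272.5°, 3.9°, 16.0°, 27.6°.
Largest gap = 272.5° ⇒ minimal covering band is its complement: 360° − 272.5° = 87.5°.
Band runs from +145.6° eastward to -126.9°, crossing the antimeridian.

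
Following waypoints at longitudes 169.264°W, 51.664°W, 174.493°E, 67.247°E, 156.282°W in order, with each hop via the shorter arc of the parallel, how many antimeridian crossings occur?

2

Leg 1: -169.264° → -51.664°, shortest Δλ = 117.6° (east) — does not cross 180°.
Leg 2: -51.664° → +174.493°, shortest Δλ = -133.843° (west) — crosses 180°.
Leg 3: +174.493° → +67.247°, shortest Δλ = -107.246° (west) — does not cross 180°.
Leg 4: +67.247° → -156.282°, shortest Δλ = 136.471° (east) — crosses 180°.
Total crossings: 2.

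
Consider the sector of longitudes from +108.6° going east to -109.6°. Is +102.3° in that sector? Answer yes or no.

Band width going east from +108.6° to -109.6°: ((-109.6 − 108.6) mod 360) = 141.8°.
Offset of +102.3° east of the west edge: ((102.3 − 108.6) mod 360) = 353.7°.
353.7° > 141.8° ⇒ outside.

No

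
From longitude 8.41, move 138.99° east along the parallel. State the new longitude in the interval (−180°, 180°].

+147.40°

Start at +8.41°; shift +138.99° → +147.40°.
+147.40° already lies in (−180°, 180°].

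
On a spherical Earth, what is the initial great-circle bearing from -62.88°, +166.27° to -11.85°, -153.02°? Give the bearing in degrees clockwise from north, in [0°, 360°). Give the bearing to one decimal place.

48.4°

Δλ = -153.02 − 166.27 = -319.29°; wrapped into (−180°, 180°]: 40.71°.
θ = atan2( sin Δλ · cos φ₂ , cos φ₁ · sin φ₂ − sin φ₁ · cos φ₂ · cos Δλ )
  = atan2(0.63833, 0.56669) = 48.402° → normalised to [0°, 360°): 48.402°.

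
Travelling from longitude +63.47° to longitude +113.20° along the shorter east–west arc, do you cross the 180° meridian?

No

Signed shortest Δλ = ((113.20 − 63.47 + 180) mod 360) − 180 = 49.73°.
Going east by 49.73° from +63.47° reaches +113.20° without touching 180°.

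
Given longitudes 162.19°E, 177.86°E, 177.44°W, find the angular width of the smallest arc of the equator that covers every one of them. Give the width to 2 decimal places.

20.37°

Sort the longitudes: -177.44°, +162.19°, +177.86°.
Eastward gaps between consecutive values (wrapping around): 339.63°, 15.67°, 4.70°.
Largest gap = 339.63° ⇒ minimal covering band is its complement: 360° − 339.63° = 20.37°.
Band runs from +162.19° eastward to -177.44°, crossing the antimeridian.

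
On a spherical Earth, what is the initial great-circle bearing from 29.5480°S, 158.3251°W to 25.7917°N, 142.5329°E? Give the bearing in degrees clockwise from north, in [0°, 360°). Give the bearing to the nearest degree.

308°

Δλ = 142.5329 − -158.3251 = 300.8580°; wrapped into (−180°, 180°]: -59.1420°.
θ = atan2( sin Δλ · cos φ₂ , cos φ₁ · sin φ₂ − sin φ₁ · cos φ₂ · cos Δλ )
  = atan2(-0.77292, 0.60626) = -51.890° → normalised to [0°, 360°): 308.110°.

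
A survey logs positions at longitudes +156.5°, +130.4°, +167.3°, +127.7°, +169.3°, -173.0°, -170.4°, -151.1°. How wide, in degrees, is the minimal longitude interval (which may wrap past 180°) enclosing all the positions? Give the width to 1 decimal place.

Sort the longitudes: -173.0°, -170.4°, -151.1°, +127.7°, +130.4°, +156.5°, +167.3°, +169.3°.
Eastward gaps between consecutive values (wrapping around): 2.6°, 19.3°, 278.8°, 2.7°, 26.1°, 10.8°, 2.0°, 17.7°.
Largest gap = 278.8° ⇒ minimal covering band is its complement: 360° − 278.8° = 81.2°.
Band runs from +127.7° eastward to -151.1°, crossing the antimeridian.

81.2°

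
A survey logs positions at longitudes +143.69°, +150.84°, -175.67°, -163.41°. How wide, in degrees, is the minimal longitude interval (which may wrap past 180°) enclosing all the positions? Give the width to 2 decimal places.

Sort the longitudes: -175.67°, -163.41°, +143.69°, +150.84°.
Eastward gaps between consecutive values (wrapping around): 12.26°, 307.10°, 7.15°, 33.49°.
Largest gap = 307.10° ⇒ minimal covering band is its complement: 360° − 307.10° = 52.90°.
Band runs from +143.69° eastward to -163.41°, crossing the antimeridian.

52.90°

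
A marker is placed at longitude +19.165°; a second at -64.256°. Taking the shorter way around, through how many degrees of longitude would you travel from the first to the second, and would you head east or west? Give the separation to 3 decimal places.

Raw difference: -64.256 − 19.165 = -83.421°.
Normalise into (−180°, 180°]: -83.421° stays -83.421°.
Negative ⇒ the second point lies to the west; separation 83.421°.

83.421° west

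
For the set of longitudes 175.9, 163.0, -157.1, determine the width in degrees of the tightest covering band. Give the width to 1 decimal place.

Sort the longitudes: -157.1°, +163.0°, +175.9°.
Eastward gaps between consecutive values (wrapping around): 320.1°, 12.9°, 27.0°.
Largest gap = 320.1° ⇒ minimal covering band is its complement: 360° − 320.1° = 39.9°.
Band runs from +163.0° eastward to -157.1°, crossing the antimeridian.

39.9°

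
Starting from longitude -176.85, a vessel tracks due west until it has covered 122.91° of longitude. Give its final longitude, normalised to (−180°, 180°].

+60.24°

Start at -176.85°; shift −122.91° → -299.76°.
-299.76° lies outside (−180°, 180°]; add 360° → +60.24°.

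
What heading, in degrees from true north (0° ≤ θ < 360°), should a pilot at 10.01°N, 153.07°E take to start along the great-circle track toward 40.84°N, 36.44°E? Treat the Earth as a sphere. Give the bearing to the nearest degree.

316°

Δλ = 36.44 − 153.07 = -116.63°.
θ = atan2( sin Δλ · cos φ₂ , cos φ₁ · sin φ₂ − sin φ₁ · cos φ₂ · cos Δλ )
  = atan2(-0.67628, 0.70294) = -43.893° → normalised to [0°, 360°): 316.107°.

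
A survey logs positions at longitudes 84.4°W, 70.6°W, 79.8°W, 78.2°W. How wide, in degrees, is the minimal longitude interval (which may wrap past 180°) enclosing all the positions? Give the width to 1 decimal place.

Sort the longitudes: -84.4°, -79.8°, -78.2°, -70.6°.
Eastward gaps between consecutive values (wrapping around): 4.6°, 1.6°, 7.6°, 346.2°.
Largest gap = 346.2° ⇒ minimal covering band is its complement: 360° − 346.2° = 13.8°.
Band runs from -84.4° eastward to -70.6°.

13.8°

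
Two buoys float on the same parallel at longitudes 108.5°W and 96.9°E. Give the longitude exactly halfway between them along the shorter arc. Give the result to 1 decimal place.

Signed shortest Δλ from -108.5° to +96.9° is -154.6°.
Midpoint longitude = -108.5° + (-154.6°)/2 = -108.5° − 77.3° = -185.8°.
Normalise into (−180°, 180°]: +174.2°.
(The naïve average (-108.5 + +96.9)/2 = -5.8° is on the wrong side of the globe.)

174.2°E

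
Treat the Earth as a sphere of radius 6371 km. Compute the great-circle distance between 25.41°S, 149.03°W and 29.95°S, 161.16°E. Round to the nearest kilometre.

4893 km

Δλ = 161.16 − -149.03 = 310.19°; wrapped into (−180°, 180°]: -49.81°.
Δφ = -29.95 − -25.41 = -4.54°.
a = sin²(Δφ/2) + cos φ₁ · cos φ₂ · sin²(Δλ/2) = 0.140361.
c = 2·atan2(√a, √(1−a)) = 0.76803 rad → d = 6371·c ≈ 4893.14 km.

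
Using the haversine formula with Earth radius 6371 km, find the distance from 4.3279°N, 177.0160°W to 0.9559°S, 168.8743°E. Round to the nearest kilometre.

1674 km

Δλ = 168.8743 − -177.0160 = 345.8903°; wrapped into (−180°, 180°]: -14.1097°.
Δφ = -0.9559 − 4.3279 = -5.2838°.
a = sin²(Δφ/2) + cos φ₁ · cos φ₂ · sin²(Δλ/2) = 0.017164.
c = 2·atan2(√a, √(1−a)) = 0.26278 rad → d = 6371·c ≈ 1674.17 km.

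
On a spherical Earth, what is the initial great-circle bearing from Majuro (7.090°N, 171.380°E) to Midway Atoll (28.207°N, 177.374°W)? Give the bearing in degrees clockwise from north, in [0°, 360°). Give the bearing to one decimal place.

25.4°

Δλ = -177.374 − 171.380 = -348.754°; wrapped into (−180°, 180°]: 11.246°.
θ = atan2( sin Δλ · cos φ₂ , cos φ₁ · sin φ₂ − sin φ₁ · cos φ₂ · cos Δλ )
  = atan2(0.17186, 0.36236) = 25.374° → normalised to [0°, 360°): 25.374°.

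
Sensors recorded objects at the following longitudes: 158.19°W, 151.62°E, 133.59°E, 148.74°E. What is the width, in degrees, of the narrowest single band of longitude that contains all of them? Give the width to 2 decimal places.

Sort the longitudes: -158.19°, +133.59°, +148.74°, +151.62°.
Eastward gaps between consecutive values (wrapping around): 291.78°, 15.15°, 2.88°, 50.19°.
Largest gap = 291.78° ⇒ minimal covering band is its complement: 360° − 291.78° = 68.22°.
Band runs from +133.59° eastward to -158.19°, crossing the antimeridian.

68.22°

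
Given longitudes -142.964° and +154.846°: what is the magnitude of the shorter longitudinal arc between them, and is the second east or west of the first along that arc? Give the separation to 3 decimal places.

Raw difference: 154.846 − -142.964 = 297.81°.
Normalise into (−180°, 180°]: 297.81° − 360° = -62.19°.
Negative ⇒ the second point lies to the west; separation 62.190°.

62.190° west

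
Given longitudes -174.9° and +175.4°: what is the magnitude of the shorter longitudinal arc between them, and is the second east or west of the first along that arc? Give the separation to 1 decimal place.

Raw difference: 175.4 − -174.9 = 350.3°.
Normalise into (−180°, 180°]: 350.3° − 360° = -9.7°.
Negative ⇒ the second point lies to the west; separation 9.7°.

9.7° west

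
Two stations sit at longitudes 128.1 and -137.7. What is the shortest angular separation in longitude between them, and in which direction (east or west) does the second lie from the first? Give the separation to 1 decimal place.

Raw difference: -137.7 − 128.1 = -265.8°.
Normalise into (−180°, 180°]: -265.8° + 360° = 94.2°.
Positive ⇒ the second point lies to the east; separation 94.2°.

94.2° east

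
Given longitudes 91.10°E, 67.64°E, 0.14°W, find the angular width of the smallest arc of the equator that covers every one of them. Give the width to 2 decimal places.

91.24°

Sort the longitudes: -0.14°, +67.64°, +91.10°.
Eastward gaps between consecutive values (wrapping around): 67.78°, 23.46°, 268.76°.
Largest gap = 268.76° ⇒ minimal covering band is its complement: 360° − 268.76° = 91.24°.
Band runs from -0.14° eastward to +91.10°.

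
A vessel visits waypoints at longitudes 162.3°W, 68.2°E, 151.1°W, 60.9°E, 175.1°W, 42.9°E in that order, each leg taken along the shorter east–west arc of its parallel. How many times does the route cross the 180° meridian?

5

Leg 1: -162.3° → +68.2°, shortest Δλ = -129.5° (west) — crosses 180°.
Leg 2: +68.2° → -151.1°, shortest Δλ = 140.7° (east) — crosses 180°.
Leg 3: -151.1° → +60.9°, shortest Δλ = -148.0° (west) — crosses 180°.
Leg 4: +60.9° → -175.1°, shortest Δλ = 124.0° (east) — crosses 180°.
Leg 5: -175.1° → +42.9°, shortest Δλ = -142.0° (west) — crosses 180°.
Total crossings: 5.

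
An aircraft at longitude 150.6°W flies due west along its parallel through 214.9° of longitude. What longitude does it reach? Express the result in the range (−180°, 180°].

5.5°W

Start at -150.6°; shift −214.9° → -365.5°.
-365.5° lies outside (−180°, 180°]; add 360° → -5.5°.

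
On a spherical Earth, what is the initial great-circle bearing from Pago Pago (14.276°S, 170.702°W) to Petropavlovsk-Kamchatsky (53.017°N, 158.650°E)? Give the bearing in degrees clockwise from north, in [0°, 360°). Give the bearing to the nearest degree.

341°

Δλ = 158.650 − -170.702 = 329.352°; wrapped into (−180°, 180°]: -30.648°.
θ = atan2( sin Δλ · cos φ₂ , cos φ₁ · sin φ₂ − sin φ₁ · cos φ₂ · cos Δλ )
  = atan2(-0.30666, 0.90177) = -18.781° → normalised to [0°, 360°): 341.219°.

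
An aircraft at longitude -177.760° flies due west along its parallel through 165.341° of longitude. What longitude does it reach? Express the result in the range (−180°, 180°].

Start at -177.760°; shift −165.341° → -343.101°.
-343.101° lies outside (−180°, 180°]; add 360° → +16.899°.

+16.899°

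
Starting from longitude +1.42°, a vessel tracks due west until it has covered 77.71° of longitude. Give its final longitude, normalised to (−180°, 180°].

Start at +1.42°; shift −77.71° → -76.29°.
-76.29° already lies in (−180°, 180°].

-76.29°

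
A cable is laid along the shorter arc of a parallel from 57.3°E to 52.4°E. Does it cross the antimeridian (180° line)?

Signed shortest Δλ = ((52.4 − 57.3 + 180) mod 360) − 180 = -4.9°.
Going west by 4.9° from +57.3° reaches +52.4° without touching 180°.

No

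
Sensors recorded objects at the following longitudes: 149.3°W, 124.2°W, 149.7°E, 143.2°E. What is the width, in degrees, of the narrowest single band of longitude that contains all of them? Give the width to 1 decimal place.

Sort the longitudes: -149.3°, -124.2°, +143.2°, +149.7°.
Eastward gaps between consecutive values (wrapping around): 25.1°, 267.4°, 6.5°, 61.0°.
Largest gap = 267.4° ⇒ minimal covering band is its complement: 360° − 267.4° = 92.6°.
Band runs from +143.2° eastward to -124.2°, crossing the antimeridian.

92.6°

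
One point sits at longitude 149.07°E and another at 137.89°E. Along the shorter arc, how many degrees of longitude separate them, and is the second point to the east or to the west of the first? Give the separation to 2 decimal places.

Raw difference: 137.89 − 149.07 = -11.18°.
Normalise into (−180°, 180°]: -11.18° stays -11.18°.
Negative ⇒ the second point lies to the west; separation 11.18°.

11.18° west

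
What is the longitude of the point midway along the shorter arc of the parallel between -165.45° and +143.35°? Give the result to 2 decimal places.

+168.95°

Signed shortest Δλ from -165.45° to +143.35° is -51.20°.
Midpoint longitude = -165.45° + (-51.20°)/2 = -165.45° − 25.60° = -191.05°.
Normalise into (−180°, 180°]: +168.95°.
(The naïve average (-165.45 + +143.35)/2 = -11.05° is on the wrong side of the globe.)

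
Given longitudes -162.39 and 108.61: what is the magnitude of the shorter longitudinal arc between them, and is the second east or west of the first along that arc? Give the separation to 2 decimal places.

89.00° west

Raw difference: 108.61 − -162.39 = 271.0°.
Normalise into (−180°, 180°]: 271.0° − 360° = -89.0°.
Negative ⇒ the second point lies to the west; separation 89.00°.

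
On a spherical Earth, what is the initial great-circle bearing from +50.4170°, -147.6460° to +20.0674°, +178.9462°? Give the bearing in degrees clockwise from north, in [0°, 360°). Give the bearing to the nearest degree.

Δλ = 178.9462 − -147.6460 = 326.5922°; wrapped into (−180°, 180°]: -33.4078°.
θ = atan2( sin Δλ · cos φ₂ , cos φ₁ · sin φ₂ − sin φ₁ · cos φ₂ · cos Δλ )
  = atan2(-0.51717, -0.38566) = -126.713° → normalised to [0°, 360°): 233.287°.

233°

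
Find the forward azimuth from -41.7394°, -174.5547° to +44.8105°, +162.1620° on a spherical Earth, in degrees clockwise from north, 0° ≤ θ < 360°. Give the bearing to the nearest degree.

344°

Δλ = 162.1620 − -174.5547 = 336.7167°; wrapped into (−180°, 180°]: -23.2833°.
θ = atan2( sin Δλ · cos φ₂ , cos φ₁ · sin φ₂ − sin φ₁ · cos φ₂ · cos Δλ )
  = atan2(-0.28043, 0.95972) = -16.288° → normalised to [0°, 360°): 343.712°.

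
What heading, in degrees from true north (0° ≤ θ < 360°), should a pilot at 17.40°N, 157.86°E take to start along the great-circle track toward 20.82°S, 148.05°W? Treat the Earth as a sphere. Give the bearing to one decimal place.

Δλ = -148.05 − 157.86 = -305.91°; wrapped into (−180°, 180°]: 54.09°.
θ = atan2( sin Δλ · cos φ₂ , cos φ₁ · sin φ₂ − sin φ₁ · cos φ₂ · cos Δλ )
  = atan2(0.75705, -0.50311) = 123.606° → normalised to [0°, 360°): 123.606°.

123.6°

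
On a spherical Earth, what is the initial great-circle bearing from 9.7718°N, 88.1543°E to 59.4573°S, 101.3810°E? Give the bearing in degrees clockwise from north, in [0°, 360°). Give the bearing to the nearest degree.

173°

Δλ = 101.3810 − 88.1543 = 13.2267°.
θ = atan2( sin Δλ · cos φ₂ , cos φ₁ · sin φ₂ − sin φ₁ · cos φ₂ · cos Δλ )
  = atan2(0.11627, -0.93272) = 172.894° → normalised to [0°, 360°): 172.894°.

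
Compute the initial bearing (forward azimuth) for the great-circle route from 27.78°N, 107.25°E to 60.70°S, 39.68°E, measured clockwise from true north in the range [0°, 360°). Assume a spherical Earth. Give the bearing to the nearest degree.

208°

Δλ = 39.68 − 107.25 = -67.57°.
θ = atan2( sin Δλ · cos φ₂ , cos φ₁ · sin φ₂ − sin φ₁ · cos φ₂ · cos Δλ )
  = atan2(-0.45236, -0.85859) = -152.217° → normalised to [0°, 360°): 207.783°.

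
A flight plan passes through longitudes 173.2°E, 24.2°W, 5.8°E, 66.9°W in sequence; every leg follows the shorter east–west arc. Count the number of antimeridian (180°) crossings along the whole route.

Leg 1: +173.2° → -24.2°, shortest Δλ = 162.6° (east) — crosses 180°.
Leg 2: -24.2° → +5.8°, shortest Δλ = 30.0° (east) — does not cross 180°.
Leg 3: +5.8° → -66.9°, shortest Δλ = -72.7° (west) — does not cross 180°.
Total crossings: 1.

1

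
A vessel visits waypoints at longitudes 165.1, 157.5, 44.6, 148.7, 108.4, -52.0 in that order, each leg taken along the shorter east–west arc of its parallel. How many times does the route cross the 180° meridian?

0

Leg 1: +165.1° → +157.5°, shortest Δλ = -7.6° (west) — does not cross 180°.
Leg 2: +157.5° → +44.6°, shortest Δλ = -112.9° (west) — does not cross 180°.
Leg 3: +44.6° → +148.7°, shortest Δλ = 104.1° (east) — does not cross 180°.
Leg 4: +148.7° → +108.4°, shortest Δλ = -40.3° (west) — does not cross 180°.
Leg 5: +108.4° → -52.0°, shortest Δλ = -160.4° (west) — does not cross 180°.
Total crossings: 0.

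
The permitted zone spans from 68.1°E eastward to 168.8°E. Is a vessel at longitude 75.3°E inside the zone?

Yes

Band width going east from +68.1° to +168.8°: ((168.8 − 68.1) mod 360) = 100.7°.
Offset of +75.3° east of the west edge: ((75.3 − 68.1) mod 360) = 7.2°.
7.2° ≤ 100.7° ⇒ inside.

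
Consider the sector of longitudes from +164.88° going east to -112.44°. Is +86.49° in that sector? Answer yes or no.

Band width going east from +164.88° to -112.44°: ((-112.44 − 164.88) mod 360) = 82.68°.
Offset of +86.49° east of the west edge: ((86.49 − 164.88) mod 360) = 281.61°.
281.61° > 82.68° ⇒ outside.

No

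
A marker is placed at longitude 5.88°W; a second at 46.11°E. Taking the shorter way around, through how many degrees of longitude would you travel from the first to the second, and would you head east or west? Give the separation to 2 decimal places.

51.99° east

Raw difference: 46.11 − -5.88 = 51.99°.
Normalise into (−180°, 180°]: 51.99° stays 51.99°.
Positive ⇒ the second point lies to the east; separation 51.99°.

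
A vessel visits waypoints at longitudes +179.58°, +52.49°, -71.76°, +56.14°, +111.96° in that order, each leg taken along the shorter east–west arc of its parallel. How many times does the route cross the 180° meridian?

0

Leg 1: +179.58° → +52.49°, shortest Δλ = -127.09° (west) — does not cross 180°.
Leg 2: +52.49° → -71.76°, shortest Δλ = -124.25° (west) — does not cross 180°.
Leg 3: -71.76° → +56.14°, shortest Δλ = 127.9° (east) — does not cross 180°.
Leg 4: +56.14° → +111.96°, shortest Δλ = 55.82° (east) — does not cross 180°.
Total crossings: 0.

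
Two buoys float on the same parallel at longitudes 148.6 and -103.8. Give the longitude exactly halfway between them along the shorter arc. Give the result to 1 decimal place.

-157.6°

Signed shortest Δλ from +148.6° to -103.8° is +107.6°.
Midpoint longitude = +148.6° + (+107.6°)/2 = +148.6° + 53.8° = +202.4°.
Normalise into (−180°, 180°]: -157.6°.
(The naïve average (+148.6 + -103.8)/2 = 22.4° is on the wrong side of the globe.)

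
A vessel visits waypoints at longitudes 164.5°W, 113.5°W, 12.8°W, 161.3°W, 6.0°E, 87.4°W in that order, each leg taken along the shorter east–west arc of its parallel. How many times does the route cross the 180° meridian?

Leg 1: -164.5° → -113.5°, shortest Δλ = 51.0° (east) — does not cross 180°.
Leg 2: -113.5° → -12.8°, shortest Δλ = 100.7° (east) — does not cross 180°.
Leg 3: -12.8° → -161.3°, shortest Δλ = -148.5° (west) — does not cross 180°.
Leg 4: -161.3° → +6.0°, shortest Δλ = 167.3° (east) — does not cross 180°.
Leg 5: +6.0° → -87.4°, shortest Δλ = -93.4° (west) — does not cross 180°.
Total crossings: 0.

0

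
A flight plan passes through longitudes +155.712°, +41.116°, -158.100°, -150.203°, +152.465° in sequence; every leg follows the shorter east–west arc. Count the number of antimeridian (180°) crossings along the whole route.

Leg 1: +155.712° → +41.116°, shortest Δλ = -114.596° (west) — does not cross 180°.
Leg 2: +41.116° → -158.100°, shortest Δλ = 160.784° (east) — crosses 180°.
Leg 3: -158.100° → -150.203°, shortest Δλ = 7.897° (east) — does not cross 180°.
Leg 4: -150.203° → +152.465°, shortest Δλ = -57.332° (west) — crosses 180°.
Total crossings: 2.

2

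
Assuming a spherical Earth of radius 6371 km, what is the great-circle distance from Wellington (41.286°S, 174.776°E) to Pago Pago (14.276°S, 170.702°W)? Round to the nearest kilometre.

Δλ = -170.702 − 174.776 = -345.478°; wrapped into (−180°, 180°]: 14.522°.
Δφ = -14.276 − -41.286 = 27.010°.
a = sin²(Δφ/2) + cos φ₁ · cos φ₂ · sin²(Δλ/2) = 0.066169.
c = 2·atan2(√a, √(1−a)) = 0.52032 rad → d = 6371·c ≈ 3314.94 km.

3315 km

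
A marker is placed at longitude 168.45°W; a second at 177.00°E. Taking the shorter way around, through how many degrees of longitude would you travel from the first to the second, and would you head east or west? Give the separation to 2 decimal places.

Raw difference: 177.00 − -168.45 = 345.45°.
Normalise into (−180°, 180°]: 345.45° − 360° = -14.55°.
Negative ⇒ the second point lies to the west; separation 14.55°.

14.55° west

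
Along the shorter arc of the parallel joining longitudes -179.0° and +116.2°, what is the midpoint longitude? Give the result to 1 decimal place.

+148.6°

Signed shortest Δλ from -179.0° to +116.2° is -64.8°.
Midpoint longitude = -179.0° + (-64.8°)/2 = -179.0° − 32.4° = -211.4°.
Normalise into (−180°, 180°]: +148.6°.
(The naïve average (-179.0 + +116.2)/2 = -31.4° is on the wrong side of the globe.)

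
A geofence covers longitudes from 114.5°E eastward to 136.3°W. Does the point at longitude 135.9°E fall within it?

Yes

Band width going east from +114.5° to -136.3°: ((-136.3 − 114.5) mod 360) = 109.2°.
Offset of +135.9° east of the west edge: ((135.9 − 114.5) mod 360) = 21.4°.
21.4° ≤ 109.2° ⇒ inside.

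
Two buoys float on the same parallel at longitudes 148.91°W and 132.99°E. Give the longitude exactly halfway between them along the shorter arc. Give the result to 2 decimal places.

172.04°E

Signed shortest Δλ from -148.91° to +132.99° is -78.10°.
Midpoint longitude = -148.91° + (-78.10°)/2 = -148.91° − 39.05° = -187.96°.
Normalise into (−180°, 180°]: +172.04°.
(The naïve average (-148.91 + +132.99)/2 = -7.96° is on the wrong side of the globe.)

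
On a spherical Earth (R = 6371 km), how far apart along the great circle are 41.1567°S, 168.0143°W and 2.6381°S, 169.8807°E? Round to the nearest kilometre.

4821 km

Δλ = 169.8807 − -168.0143 = 337.8950°; wrapped into (−180°, 180°]: -22.1050°.
Δφ = -2.6381 − -41.1567 = 38.5186°.
a = sin²(Δφ/2) + cos φ₁ · cos φ₂ · sin²(Δλ/2) = 0.136439.
c = 2·atan2(√a, √(1−a)) = 0.75668 rad → d = 6371·c ≈ 4820.78 km.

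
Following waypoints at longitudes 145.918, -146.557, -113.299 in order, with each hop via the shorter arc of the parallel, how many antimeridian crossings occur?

Leg 1: +145.918° → -146.557°, shortest Δλ = 67.525° (east) — crosses 180°.
Leg 2: -146.557° → -113.299°, shortest Δλ = 33.258° (east) — does not cross 180°.
Total crossings: 1.

1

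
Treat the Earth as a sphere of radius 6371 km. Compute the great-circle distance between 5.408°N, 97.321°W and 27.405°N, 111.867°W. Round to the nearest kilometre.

Δλ = -111.867 − -97.321 = -14.546°.
Δφ = 27.405 − 5.408 = 21.997°.
a = sin²(Δφ/2) + cos φ₁ · cos φ₂ · sin²(Δλ/2) = 0.050563.
c = 2·atan2(√a, √(1−a)) = 0.45360 rad → d = 6371·c ≈ 2889.91 km.

2890 km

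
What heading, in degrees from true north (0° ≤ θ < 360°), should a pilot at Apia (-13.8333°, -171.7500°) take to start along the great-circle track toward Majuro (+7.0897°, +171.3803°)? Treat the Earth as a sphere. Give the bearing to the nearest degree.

Δλ = 171.3803 − -171.7500 = 343.1303°; wrapped into (−180°, 180°]: -16.8697°.
θ = atan2( sin Δλ · cos φ₂ , cos φ₁ · sin φ₂ − sin φ₁ · cos φ₂ · cos Δλ )
  = atan2(-0.28798, 0.34690) = -39.697° → normalised to [0°, 360°): 320.303°.

320°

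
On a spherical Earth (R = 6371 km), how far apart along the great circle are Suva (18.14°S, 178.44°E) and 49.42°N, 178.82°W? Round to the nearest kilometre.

Δλ = -178.82 − 178.44 = -357.26°; wrapped into (−180°, 180°]: 2.74°.
Δφ = 49.42 − -18.14 = 67.56°.
a = sin²(Δφ/2) + cos φ₁ · cos φ₂ · sin²(Δλ/2) = 0.309495.
c = 2·atan2(√a, √(1−a)) = 1.17991 rad → d = 6371·c ≈ 7517.20 km.

7517 km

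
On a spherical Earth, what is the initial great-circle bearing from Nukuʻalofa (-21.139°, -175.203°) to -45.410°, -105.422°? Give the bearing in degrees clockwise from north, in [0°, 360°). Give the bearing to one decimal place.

131.2°

Δλ = -105.422 − -175.203 = 69.781°.
θ = atan2( sin Δλ · cos φ₂ , cos φ₁ · sin φ₂ − sin φ₁ · cos φ₂ · cos Δλ )
  = atan2(0.65877, -0.57673) = 131.201° → normalised to [0°, 360°): 131.201°.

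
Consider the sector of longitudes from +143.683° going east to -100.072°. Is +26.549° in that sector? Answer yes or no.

Band width going east from +143.683° to -100.072°: ((-100.072 − 143.683) mod 360) = 116.245°.
Offset of +26.549° east of the west edge: ((26.549 − 143.683) mod 360) = 242.866°.
242.866° > 116.245° ⇒ outside.

No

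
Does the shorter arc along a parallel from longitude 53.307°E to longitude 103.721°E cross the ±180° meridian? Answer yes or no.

No

Signed shortest Δλ = ((103.721 − 53.307 + 180) mod 360) − 180 = 50.414°.
Going east by 50.414° from +53.307° reaches +103.721° without touching 180°.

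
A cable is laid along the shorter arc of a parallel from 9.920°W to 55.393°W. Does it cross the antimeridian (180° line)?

Signed shortest Δλ = ((-55.393 − -9.920 + 180) mod 360) − 180 = -45.473°.
Going west by 45.473° from -9.920° reaches -55.393° without touching 180°.

No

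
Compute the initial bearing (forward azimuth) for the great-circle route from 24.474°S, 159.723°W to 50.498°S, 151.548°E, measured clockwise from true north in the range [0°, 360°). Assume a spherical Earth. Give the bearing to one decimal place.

Δλ = 151.548 − -159.723 = 311.271°; wrapped into (−180°, 180°]: -48.729°.
θ = atan2( sin Δλ · cos φ₂ , cos φ₁ · sin φ₂ − sin φ₁ · cos φ₂ · cos Δλ )
  = atan2(-0.47810, -0.52845) = -137.864° → normalised to [0°, 360°): 222.136°.

222.1°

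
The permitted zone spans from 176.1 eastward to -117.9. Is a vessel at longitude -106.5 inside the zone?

No

Band width going east from +176.1° to -117.9°: ((-117.9 − 176.1) mod 360) = 66.0°.
Offset of -106.5° east of the west edge: ((-106.5 − 176.1) mod 360) = 77.4°.
77.4° > 66.0° ⇒ outside.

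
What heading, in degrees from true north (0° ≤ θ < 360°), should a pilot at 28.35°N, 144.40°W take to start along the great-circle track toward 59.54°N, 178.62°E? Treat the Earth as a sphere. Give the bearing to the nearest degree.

332°

Δλ = 178.62 − -144.40 = 323.02°; wrapped into (−180°, 180°]: -36.98°.
θ = atan2( sin Δλ · cos φ₂ , cos φ₁ · sin φ₂ − sin φ₁ · cos φ₂ · cos Δλ )
  = atan2(-0.30494, 0.56630) = -28.302° → normalised to [0°, 360°): 331.698°.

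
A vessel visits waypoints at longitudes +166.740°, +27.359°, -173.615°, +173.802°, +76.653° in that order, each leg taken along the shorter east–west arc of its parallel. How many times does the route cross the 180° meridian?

2

Leg 1: +166.740° → +27.359°, shortest Δλ = -139.381° (west) — does not cross 180°.
Leg 2: +27.359° → -173.615°, shortest Δλ = 159.026° (east) — crosses 180°.
Leg 3: -173.615° → +173.802°, shortest Δλ = -12.583° (west) — crosses 180°.
Leg 4: +173.802° → +76.653°, shortest Δλ = -97.149° (west) — does not cross 180°.
Total crossings: 2.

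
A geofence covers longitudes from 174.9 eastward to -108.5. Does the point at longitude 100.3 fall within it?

Band width going east from +174.9° to -108.5°: ((-108.5 − 174.9) mod 360) = 76.6°.
Offset of +100.3° east of the west edge: ((100.3 − 174.9) mod 360) = 285.4°.
285.4° > 76.6° ⇒ outside.

No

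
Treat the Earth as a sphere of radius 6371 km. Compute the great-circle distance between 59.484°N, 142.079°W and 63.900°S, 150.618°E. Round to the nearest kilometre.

Δλ = 150.618 − -142.079 = 292.697°; wrapped into (−180°, 180°]: -67.303°.
Δφ = -63.900 − 59.484 = -123.384°.
a = sin²(Δφ/2) + cos φ₁ · cos φ₂ · sin²(Δλ/2) = 0.843721.
c = 2·atan2(√a, √(1−a)) = 2.32876 rad → d = 6371·c ≈ 14836.51 km.

14837 km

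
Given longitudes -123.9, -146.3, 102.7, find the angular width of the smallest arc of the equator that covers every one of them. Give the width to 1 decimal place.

Sort the longitudes: -146.3°, -123.9°, +102.7°.
Eastward gaps between consecutive values (wrapping around): 22.4°, 226.6°, 111.0°.
Largest gap = 226.6° ⇒ minimal covering band is its complement: 360° − 226.6° = 133.4°.
Band runs from +102.7° eastward to -123.9°, crossing the antimeridian.

133.4°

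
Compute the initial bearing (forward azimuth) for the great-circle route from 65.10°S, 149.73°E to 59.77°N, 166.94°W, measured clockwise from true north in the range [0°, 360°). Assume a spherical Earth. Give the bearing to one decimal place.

26.4°

Δλ = -166.94 − 149.73 = -316.67°; wrapped into (−180°, 180°]: 43.33°.
θ = atan2( sin Δλ · cos φ₂ , cos φ₁ · sin φ₂ − sin φ₁ · cos φ₂ · cos Δλ )
  = atan2(0.34548, 0.69597) = 26.400° → normalised to [0°, 360°): 26.400°.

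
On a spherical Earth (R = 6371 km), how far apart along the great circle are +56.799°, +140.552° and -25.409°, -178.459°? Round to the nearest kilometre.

9916 km

Δλ = -178.459 − 140.552 = -319.011°; wrapped into (−180°, 180°]: 40.989°.
Δφ = -25.409 − 56.799 = -82.208°.
a = sin²(Δφ/2) + cos φ₁ · cos φ₂ · sin²(Δλ/2) = 0.492842.
c = 2·atan2(√a, √(1−a)) = 1.55648 rad → d = 6371·c ≈ 9916.33 km.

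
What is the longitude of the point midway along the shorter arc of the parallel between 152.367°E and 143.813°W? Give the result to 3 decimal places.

Signed shortest Δλ from +152.367° to -143.813° is +63.820°.
Midpoint longitude = +152.367° + (+63.820°)/2 = +152.367° + 31.910° = +184.277°.
Normalise into (−180°, 180°]: -175.723°.
(The naïve average (+152.367 + -143.813)/2 = 4.277° is on the wrong side of the globe.)

175.723°W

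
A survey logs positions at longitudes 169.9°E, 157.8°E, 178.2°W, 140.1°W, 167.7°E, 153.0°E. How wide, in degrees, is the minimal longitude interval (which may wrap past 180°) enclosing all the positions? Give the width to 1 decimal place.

Sort the longitudes: -178.2°, -140.1°, +153.0°, +157.8°, +167.7°, +169.9°.
Eastward gaps between consecutive values (wrapping around): 38.1°, 293.1°, 4.8°, 9.9°, 2.2°, 11.9°.
Largest gap = 293.1° ⇒ minimal covering band is its complement: 360° − 293.1° = 66.9°.
Band runs from +153.0° eastward to -140.1°, crossing the antimeridian.

66.9°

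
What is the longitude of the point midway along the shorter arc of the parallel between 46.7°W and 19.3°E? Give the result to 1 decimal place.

13.7°W

Signed shortest Δλ from -46.7° to +19.3° is +66.0°.
Midpoint longitude = -46.7° + (+66.0°)/2 = -46.7° + 33.0° = -13.7°.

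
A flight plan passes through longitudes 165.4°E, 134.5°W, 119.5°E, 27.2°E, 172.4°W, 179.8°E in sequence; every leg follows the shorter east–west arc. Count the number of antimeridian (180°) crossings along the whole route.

4

Leg 1: +165.4° → -134.5°, shortest Δλ = 60.1° (east) — crosses 180°.
Leg 2: -134.5° → +119.5°, shortest Δλ = -106.0° (west) — crosses 180°.
Leg 3: +119.5° → +27.2°, shortest Δλ = -92.3° (west) — does not cross 180°.
Leg 4: +27.2° → -172.4°, shortest Δλ = 160.4° (east) — crosses 180°.
Leg 5: -172.4° → +179.8°, shortest Δλ = -7.8° (west) — crosses 180°.
Total crossings: 4.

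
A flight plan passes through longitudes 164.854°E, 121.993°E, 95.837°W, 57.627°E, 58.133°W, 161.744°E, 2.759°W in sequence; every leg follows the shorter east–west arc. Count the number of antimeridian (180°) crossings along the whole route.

Leg 1: +164.854° → +121.993°, shortest Δλ = -42.861° (west) — does not cross 180°.
Leg 2: +121.993° → -95.837°, shortest Δλ = 142.17° (east) — crosses 180°.
Leg 3: -95.837° → +57.627°, shortest Δλ = 153.464° (east) — does not cross 180°.
Leg 4: +57.627° → -58.133°, shortest Δλ = -115.76° (west) — does not cross 180°.
Leg 5: -58.133° → +161.744°, shortest Δλ = -140.123° (west) — crosses 180°.
Leg 6: +161.744° → -2.759°, shortest Δλ = -164.503° (west) — does not cross 180°.
Total crossings: 2.

2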